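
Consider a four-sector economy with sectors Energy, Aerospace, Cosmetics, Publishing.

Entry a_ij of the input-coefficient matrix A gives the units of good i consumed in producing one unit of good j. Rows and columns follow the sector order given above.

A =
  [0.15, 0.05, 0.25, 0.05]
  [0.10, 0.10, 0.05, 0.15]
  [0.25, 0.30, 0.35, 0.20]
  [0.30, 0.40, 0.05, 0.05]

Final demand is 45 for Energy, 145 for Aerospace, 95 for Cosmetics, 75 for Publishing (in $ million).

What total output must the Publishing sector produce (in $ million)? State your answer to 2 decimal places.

x_4 = 274.89

I − A =
  [   0.85    -0.05    -0.25    -0.05]
  [  -0.10     0.90    -0.05    -0.15]
  [  -0.25    -0.30     0.65    -0.20]
  [  -0.30    -0.40    -0.05     0.95]
Compute the cofactors C_ij = (−1)^(i+j)·(3×3 minor ij) of I−A; the adjugate is their transpose:
adj(I−A) = Cᵀ =
  [ 0.487250   0.135375   0.204750   0.090125]
  [ 0.106750   0.431625   0.081250   0.090875]
  [ 0.302750   0.325625   0.653250   0.204875]
  [ 0.214750   0.241625   0.133250   0.416875]
det(I−A) = Σ_j (I−A)_1j·C_1j = (0.85)(0.487250) + (-0.05)(0.106750) + (-0.25)(0.302750) + (-0.05)(0.214750) = 0.3224
(I − A)⁻¹ = adj(I−A) / det(I−A) ≈
  [   1.5113     0.4199     0.6351     0.2795]
  [   0.3311     1.3388     0.2520     0.2819]
  [   0.9391     1.0100     2.0262     0.6355]
  [   0.6661     0.7495     0.4133     1.2930]
x = (I − A)⁻¹ d = adj(I−A)·d / det(I−A), with det(I−A) = 0.3224:
  x_1 = (0.487250·45 + 0.135375·145 + 0.204750·95 + 0.090125·75) / 0.3224 = 67.76625 / 0.3224 ≈ 210.19
  x_2 = (0.106750·45 + 0.431625·145 + 0.081250·95 + 0.090875·75) / 0.3224 = 81.92375 / 0.3224 ≈ 254.11
  x_3 = (0.302750·45 + 0.325625·145 + 0.653250·95 + 0.204875·75) / 0.3224 = 138.26375 / 0.3224 ≈ 428.86
  x_4 = (0.214750·45 + 0.241625·145 + 0.133250·95 + 0.416875·75) / 0.3224 = 88.62375 / 0.3224 ≈ 274.89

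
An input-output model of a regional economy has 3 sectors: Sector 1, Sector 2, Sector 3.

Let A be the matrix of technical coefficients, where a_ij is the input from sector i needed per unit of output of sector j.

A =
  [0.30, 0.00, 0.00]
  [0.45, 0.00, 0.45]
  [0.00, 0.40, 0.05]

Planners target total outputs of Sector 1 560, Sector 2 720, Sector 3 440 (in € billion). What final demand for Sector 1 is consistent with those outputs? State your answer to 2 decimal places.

I − A =
  [   0.70     0.00     0.00]
  [  -0.45     1.00    -0.45]
  [   0.00    -0.40     0.95]
d = (I − A) x:
  d_1 = (+0.70)·560 + (+0.00)·720 + (+0.00)·440 = 392.00
  d_2 = (-0.45)·560 + (+1.00)·720 + (-0.45)·440 = 270.00
  d_3 = (+0.00)·560 + (-0.40)·720 + (+0.95)·440 = 130.00

d_1 = 392.00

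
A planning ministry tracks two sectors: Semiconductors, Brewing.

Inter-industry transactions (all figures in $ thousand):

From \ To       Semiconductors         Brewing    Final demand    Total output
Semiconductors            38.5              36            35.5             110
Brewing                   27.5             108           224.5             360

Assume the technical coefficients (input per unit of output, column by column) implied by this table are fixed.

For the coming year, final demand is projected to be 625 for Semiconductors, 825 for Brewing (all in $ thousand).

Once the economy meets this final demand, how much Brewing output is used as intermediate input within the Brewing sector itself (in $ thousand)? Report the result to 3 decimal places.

Technical coefficients a_ij = z_ij / X_j:
  a_11 = 38.5/110 = 0.35, a_21 = 27.5/110 = 0.25
  a_12 = 36/360 = 0.10, a_22 = 108/360 = 0.30
I − A =
  [   0.65    -0.10]
  [  -0.25     0.70]
det(I−A) = (0.65)(0.70) − (-0.10)(-0.25) = 0.4300
adj(I−A) = [[0.70, 0.10], [0.25, 0.65]]
(I − A)⁻¹ = adj(I−A) / det(I−A) ≈
  [   1.6279     0.2326]
  [   0.5814     1.5116]
First solve x = (I − A)⁻¹ d = adj(I−A)·d / det(I−A); in particular x_2 = (0.25·625 + 0.65·825) / 0.4300 = 692.50 / 0.4300 ≈ 1610.46512.
Intermediate flow from 2 to 2: z_22 = a_22 · x_2 = 0.30 × 692.50 / 0.4300 = 207.75 / 0.4300 ≈ 483.140.

z_22 = 483.140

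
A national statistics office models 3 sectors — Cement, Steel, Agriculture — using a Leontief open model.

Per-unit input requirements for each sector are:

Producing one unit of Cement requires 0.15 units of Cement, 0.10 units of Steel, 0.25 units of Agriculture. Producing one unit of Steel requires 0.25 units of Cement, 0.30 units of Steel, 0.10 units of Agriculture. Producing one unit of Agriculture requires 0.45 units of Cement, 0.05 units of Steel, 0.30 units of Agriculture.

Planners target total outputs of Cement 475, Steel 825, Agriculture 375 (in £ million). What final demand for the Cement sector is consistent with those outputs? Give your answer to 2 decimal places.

d_C = 28.75

I − A =
  [   0.85    -0.25    -0.45]
  [  -0.10     0.70    -0.05]
  [  -0.25    -0.10     0.70]
d = (I − A) x:
  d_C = (+0.85)·475 + (-0.25)·825 + (-0.45)·375 = 28.75
  d_S = (-0.10)·475 + (+0.70)·825 + (-0.05)·375 = 511.25
  d_A = (-0.25)·475 + (-0.10)·825 + (+0.70)·375 = 61.25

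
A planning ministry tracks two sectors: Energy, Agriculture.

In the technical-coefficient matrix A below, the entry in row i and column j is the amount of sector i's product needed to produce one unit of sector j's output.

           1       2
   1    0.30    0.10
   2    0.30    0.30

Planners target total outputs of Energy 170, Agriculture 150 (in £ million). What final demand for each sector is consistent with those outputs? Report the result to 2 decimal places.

I − A =
  [   0.70    -0.10]
  [  -0.30     0.70]
d = (I − A) x:
  d_1 = (+0.70)·170 + (-0.10)·150 = 104.00
  d_2 = (-0.30)·170 + (+0.70)·150 = 54.00

d_1 = 104.00, d_2 = 54.00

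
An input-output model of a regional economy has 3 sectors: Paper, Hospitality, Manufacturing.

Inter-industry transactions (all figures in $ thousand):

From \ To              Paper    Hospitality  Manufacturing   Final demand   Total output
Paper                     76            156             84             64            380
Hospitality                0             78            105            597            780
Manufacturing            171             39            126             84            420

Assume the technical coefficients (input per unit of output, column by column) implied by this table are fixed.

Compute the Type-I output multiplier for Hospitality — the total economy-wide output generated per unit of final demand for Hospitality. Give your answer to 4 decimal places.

m_2 = 1.9206

Technical coefficients a_ij = z_ij / X_j:
  a_11 = 76/380 = 0.20, a_21 = 0/380 = 0.00, a_31 = 171/380 = 0.45
  a_12 = 156/780 = 0.20, a_22 = 78/780 = 0.10, a_32 = 39/780 = 0.05
  a_13 = 84/420 = 0.20, a_23 = 105/420 = 0.25, a_33 = 126/420 = 0.30
I − A =
  [   0.80    -0.20    -0.20]
  [   0.00     0.90    -0.25]
  [  -0.45    -0.05     0.70]
Cofactors of I−A, C_ij = (−1)^(i+j)·(minor ij) (rows/columns in the sector order above):
  C_11 = (0.90)(0.70) − (-0.25)(-0.05) = 0.6175
  C_12 = −[(0.00)(0.70) − (-0.25)(-0.45)] = 0.1125
  C_13 = (0.00)(-0.05) − (0.90)(-0.45) = 0.4050
  C_21 = −[(-0.20)(0.70) − (-0.20)(-0.05)] = 0.1500
  C_22 = (0.80)(0.70) − (-0.20)(-0.45) = 0.4700
  C_23 = −[(0.80)(-0.05) − (-0.20)(-0.45)] = 0.1300
  C_31 = (-0.20)(-0.25) − (-0.20)(0.90) = 0.2300
  C_32 = −[(0.80)(-0.25) − (-0.20)(0.00)] = 0.2000
  C_33 = (0.80)(0.90) − (-0.20)(0.00) = 0.7200
det(I−A) = Σ_j (I−A)_1j·C_1j = (0.80)(0.6175) + (-0.20)(0.1125) + (-0.20)(0.4050) = 0.3905
adj(I−A) = Cᵀ =
  [ 0.6175   0.1500   0.2300]
  [ 0.1125   0.4700   0.2000]
  [ 0.4050   0.1300   0.7200]
(I − A)⁻¹ = adj(I−A) / det(I−A) ≈
  [   1.58131     0.38412     0.58899]
  [   0.28809     1.20359     0.51216]
  [   1.03713     0.33291     1.84379]
The output multiplier for sector j is the column-j sum of the Leontief inverse (I − A)⁻¹ = adj(I−A) / det(I−A).
Column 2 of adj(I−A): (0.1500, 0.4700, 0.1300); det(I−A) = 0.3905.
m_2 = (0.1500 + 0.4700 + 0.1300) / 0.3905 = 0.75 / 0.3905 ≈ 1.9206.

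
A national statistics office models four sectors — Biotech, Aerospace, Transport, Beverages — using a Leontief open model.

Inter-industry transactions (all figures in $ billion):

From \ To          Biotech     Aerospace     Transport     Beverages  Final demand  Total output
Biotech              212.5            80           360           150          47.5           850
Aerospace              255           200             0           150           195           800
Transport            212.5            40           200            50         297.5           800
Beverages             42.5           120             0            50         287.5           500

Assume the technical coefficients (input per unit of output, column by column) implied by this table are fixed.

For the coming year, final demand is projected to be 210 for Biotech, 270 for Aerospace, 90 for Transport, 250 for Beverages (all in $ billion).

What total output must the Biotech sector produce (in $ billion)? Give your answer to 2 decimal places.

x_1 = 930.89

Technical coefficients a_ij = z_ij / X_j:
  a_11 = 212.5/850 = 0.25, a_21 = 255/850 = 0.30, a_31 = 212.5/850 = 0.25, a_41 = 42.5/850 = 0.05
  a_12 = 80/800 = 0.10, a_22 = 200/800 = 0.25, a_32 = 40/800 = 0.05, a_42 = 120/800 = 0.15
  a_13 = 360/800 = 0.45, a_23 = 0/800 = 0.00, a_33 = 200/800 = 0.25, a_43 = 0/800 = 0.00
  a_14 = 150/500 = 0.30, a_24 = 150/500 = 0.30, a_34 = 50/500 = 0.10, a_44 = 50/500 = 0.10
I − A =
  [   0.75    -0.10    -0.45    -0.30]
  [  -0.30     0.75     0.00    -0.30]
  [  -0.25    -0.05     0.75    -0.10]
  [  -0.05    -0.15     0.00     0.90]
Compute the cofactors C_ij = (−1)^(i+j)·(3×3 minor ij) of I−A; the adjugate is their transpose:
adj(I−A) = Cᵀ =
  [ 0.472500   0.128250   0.283500   0.231750]
  [ 0.213750   0.391500   0.128250   0.216000]
  [ 0.180000   0.078500   0.419250   0.132750]
  [ 0.061875   0.072375   0.037125   0.308250]
det(I−A) = Σ_j (I−A)_1j·C_1j = (0.75)(0.472500) + (-0.10)(0.213750) + (-0.45)(0.180000) + (-0.30)(0.061875) = 0.2334375
(I − A)⁻¹ = adj(I−A) / det(I−A) ≈
  [   2.0241     0.5494     1.2145     0.9928]
  [   0.9157     1.6771     0.5494     0.9253]
  [   0.7711     0.3363     1.7960     0.5687]
  [   0.2651     0.3100     0.1590     1.3205]
x = (I − A)⁻¹ d = adj(I−A)·d / det(I−A), with det(I−A) = 0.2334375:
  x_1 = (0.472500·210 + 0.128250·270 + 0.283500·90 + 0.231750·250) / 0.2334375 = 217.305 / 0.2334375 ≈ 930.89
  x_2 = (0.213750·210 + 0.391500·270 + 0.128250·90 + 0.216000·250) / 0.2334375 = 216.135 / 0.2334375 ≈ 925.88
  x_3 = (0.180000·210 + 0.078500·270 + 0.419250·90 + 0.132750·250) / 0.2334375 = 129.915 / 0.2334375 ≈ 556.53
  x_4 = (0.061875·210 + 0.072375·270 + 0.037125·90 + 0.308250·250) / 0.2334375 = 112.93875 / 0.2334375 ≈ 483.81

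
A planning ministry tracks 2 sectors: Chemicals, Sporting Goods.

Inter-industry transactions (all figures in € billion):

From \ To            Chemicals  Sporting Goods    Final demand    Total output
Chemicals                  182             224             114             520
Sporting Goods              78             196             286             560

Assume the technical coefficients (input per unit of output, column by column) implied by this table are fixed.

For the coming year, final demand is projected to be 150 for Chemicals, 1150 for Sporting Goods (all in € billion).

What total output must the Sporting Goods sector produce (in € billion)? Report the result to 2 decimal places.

Technical coefficients a_ij = z_ij / X_j:
  a_11 = 182/520 = 0.35, a_21 = 78/520 = 0.15
  a_12 = 224/560 = 0.40, a_22 = 196/560 = 0.35
I − A =
  [   0.65    -0.40]
  [  -0.15     0.65]
det(I−A) = (0.65)(0.65) − (-0.40)(-0.15) = 0.3625
adj(I−A) = [[0.65, 0.40], [0.15, 0.65]]
(I − A)⁻¹ = adj(I−A) / det(I−A) ≈
  [   1.7931     1.1034]
  [   0.4138     1.7931]
x = (I − A)⁻¹ d = adj(I−A)·d / det(I−A), with det(I−A) = 0.3625:
  x_1 = (0.65·150 + 0.40·1150) / 0.3625 = 557.50 / 0.3625 ≈ 1537.93
  x_2 = (0.15·150 + 0.65·1150) / 0.3625 = 770.00 / 0.3625 ≈ 2124.14

x_2 = 2124.14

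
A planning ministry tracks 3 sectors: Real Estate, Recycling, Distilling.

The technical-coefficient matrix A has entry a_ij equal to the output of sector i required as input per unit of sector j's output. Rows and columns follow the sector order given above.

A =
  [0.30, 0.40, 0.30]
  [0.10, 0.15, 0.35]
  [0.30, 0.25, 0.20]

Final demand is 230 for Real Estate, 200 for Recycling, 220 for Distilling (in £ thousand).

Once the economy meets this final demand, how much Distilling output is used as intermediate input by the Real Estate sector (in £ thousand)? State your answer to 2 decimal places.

z_31 = 353.08

I − A =
  [   0.70    -0.40    -0.30]
  [  -0.10     0.85    -0.35]
  [  -0.30    -0.25     0.80]
Cofactors of I−A, C_ij = (−1)^(i+j)·(minor ij) (rows/columns in the sector order above):
  C_11 = (0.85)(0.80) − (-0.35)(-0.25) = 0.5925
  C_12 = −[(-0.10)(0.80) − (-0.35)(-0.30)] = 0.1850
  C_13 = (-0.10)(-0.25) − (0.85)(-0.30) = 0.2800
  C_21 = −[(-0.40)(0.80) − (-0.30)(-0.25)] = 0.3950
  C_22 = (0.70)(0.80) − (-0.30)(-0.30) = 0.4700
  C_23 = −[(0.70)(-0.25) − (-0.40)(-0.30)] = 0.2950
  C_31 = (-0.40)(-0.35) − (-0.30)(0.85) = 0.3950
  C_32 = −[(0.70)(-0.35) − (-0.30)(-0.10)] = 0.2750
  C_33 = (0.70)(0.85) − (-0.40)(-0.10) = 0.5550
det(I−A) = Σ_j (I−A)_1j·C_1j = (0.70)(0.5925) + (-0.40)(0.1850) + (-0.30)(0.2800) = 0.25675
adj(I−A) = Cᵀ =
  [ 0.5925   0.3950   0.3950]
  [ 0.1850   0.4700   0.2750]
  [ 0.2800   0.2950   0.5550]
(I − A)⁻¹ = adj(I−A) / det(I−A) ≈
  [   2.3077     1.5385     1.5385]
  [   0.7205     1.8306     1.0711]
  [   1.0906     1.1490     2.1616]
First solve x = (I − A)⁻¹ d = adj(I−A)·d / det(I−A); in particular x_1 = (0.5925·230 + 0.3950·200 + 0.3950·220) / 0.25675 = 302.175 / 0.25675 ≈ 1176.9231.
Intermediate flow from 3 to 1: z_31 = a_31 · x_1 = 0.30 × 302.175 / 0.25675 = 90.6525 / 0.25675 ≈ 353.08.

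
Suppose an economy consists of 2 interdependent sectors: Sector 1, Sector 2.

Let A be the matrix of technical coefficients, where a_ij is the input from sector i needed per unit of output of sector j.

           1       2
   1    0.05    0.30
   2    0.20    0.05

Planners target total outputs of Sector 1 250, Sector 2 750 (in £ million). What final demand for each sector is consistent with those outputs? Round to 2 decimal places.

I − A =
  [   0.95    -0.30]
  [  -0.20     0.95]
d = (I − A) x:
  d_1 = (+0.95)·250 + (-0.30)·750 = 12.50
  d_2 = (-0.20)·250 + (+0.95)·750 = 662.50

d_1 = 12.50, d_2 = 662.50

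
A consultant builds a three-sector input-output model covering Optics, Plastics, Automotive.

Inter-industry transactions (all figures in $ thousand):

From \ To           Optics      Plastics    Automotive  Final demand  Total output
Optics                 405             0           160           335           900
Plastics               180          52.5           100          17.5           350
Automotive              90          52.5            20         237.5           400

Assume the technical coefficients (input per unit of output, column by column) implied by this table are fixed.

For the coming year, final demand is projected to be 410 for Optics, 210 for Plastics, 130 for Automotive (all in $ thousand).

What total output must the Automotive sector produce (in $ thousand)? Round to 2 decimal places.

Technical coefficients a_ij = z_ij / X_j:
  a_OO = 405/900 = 0.45, a_PO = 180/900 = 0.20, a_AO = 90/900 = 0.10
  a_OP = 0/350 = 0.00, a_PP = 52.5/350 = 0.15, a_AP = 52.5/350 = 0.15
  a_OA = 160/400 = 0.40, a_PA = 100/400 = 0.25, a_AA = 20/400 = 0.05
I − A =
  [   0.55     0.00    -0.40]
  [  -0.20     0.85    -0.25]
  [  -0.10    -0.15     0.95]
Cofactors of I−A, C_ij = (−1)^(i+j)·(minor ij) (rows/columns in the sector order above):
  C_11 = (0.85)(0.95) − (-0.25)(-0.15) = 0.7700
  C_12 = −[(-0.20)(0.95) − (-0.25)(-0.10)] = 0.2150
  C_13 = (-0.20)(-0.15) − (0.85)(-0.10) = 0.1150
  C_21 = −[(0.00)(0.95) − (-0.40)(-0.15)] = 0.0600
  C_22 = (0.55)(0.95) − (-0.40)(-0.10) = 0.4825
  C_23 = −[(0.55)(-0.15) − (0.00)(-0.10)] = 0.0825
  C_31 = (0.00)(-0.25) − (-0.40)(0.85) = 0.3400
  C_32 = −[(0.55)(-0.25) − (-0.40)(-0.20)] = 0.2175
  C_33 = (0.55)(0.85) − (0.00)(-0.20) = 0.4675
det(I−A) = Σ_j (I−A)_1j·C_1j = (0.55)(0.7700) + (0.00)(0.2150) + (-0.40)(0.1150) = 0.3775
adj(I−A) = Cᵀ =
  [ 0.7700   0.0600   0.3400]
  [ 0.2150   0.4825   0.2175]
  [ 0.1150   0.0825   0.4675]
(I − A)⁻¹ = adj(I−A) / det(I−A) ≈
  [   2.0397     0.1589     0.9007]
  [   0.5695     1.2781     0.5762]
  [   0.3046     0.2185     1.2384]
x = (I − A)⁻¹ d = adj(I−A)·d / det(I−A), with det(I−A) = 0.3775:
  x_O = (0.7700·410 + 0.0600·210 + 0.3400·130) / 0.3775 = 372.50 / 0.3775 ≈ 986.75
  x_P = (0.2150·410 + 0.4825·210 + 0.2175·130) / 0.3775 = 217.75 / 0.3775 ≈ 576.82
  x_A = (0.1150·410 + 0.0825·210 + 0.4675·130) / 0.3775 = 125.25 / 0.3775 ≈ 331.79

x_A = 331.79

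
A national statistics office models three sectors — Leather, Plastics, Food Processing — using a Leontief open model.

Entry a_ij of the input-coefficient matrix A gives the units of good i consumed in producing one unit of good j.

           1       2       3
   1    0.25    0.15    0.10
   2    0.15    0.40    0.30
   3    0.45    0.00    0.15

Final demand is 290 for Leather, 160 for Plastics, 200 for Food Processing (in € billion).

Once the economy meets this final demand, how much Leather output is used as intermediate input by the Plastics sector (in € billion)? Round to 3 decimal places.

z_12 = 103.879

I − A =
  [   0.75    -0.15    -0.10]
  [  -0.15     0.60    -0.30]
  [  -0.45     0.00     0.85]
Cofactors of I−A, C_ij = (−1)^(i+j)·(minor ij) (rows/columns in the sector order above):
  C_11 = (0.60)(0.85) − (-0.30)(0.00) = 0.5100
  C_12 = −[(-0.15)(0.85) − (-0.30)(-0.45)] = 0.2625
  C_13 = (-0.15)(0.00) − (0.60)(-0.45) = 0.2700
  C_21 = −[(-0.15)(0.85) − (-0.10)(0.00)] = 0.1275
  C_22 = (0.75)(0.85) − (-0.10)(-0.45) = 0.5925
  C_23 = −[(0.75)(0.00) − (-0.15)(-0.45)] = 0.0675
  C_31 = (-0.15)(-0.30) − (-0.10)(0.60) = 0.1050
  C_32 = −[(0.75)(-0.30) − (-0.10)(-0.15)] = 0.2400
  C_33 = (0.75)(0.60) − (-0.15)(-0.15) = 0.4275
det(I−A) = Σ_j (I−A)_1j·C_1j = (0.75)(0.5100) + (-0.15)(0.2625) + (-0.10)(0.2700) = 0.316125
adj(I−A) = Cᵀ =
  [ 0.5100   0.1275   0.1050]
  [ 0.2625   0.5925   0.2400]
  [ 0.2700   0.0675   0.4275]
(I − A)⁻¹ = adj(I−A) / det(I−A) ≈
  [   1.6133     0.4033     0.3321]
  [   0.8304     1.8743     0.7592]
  [   0.8541     0.2135     1.3523]
First solve x = (I − A)⁻¹ d = adj(I−A)·d / det(I−A); in particular x_2 = (0.2625·290 + 0.5925·160 + 0.2400·200) / 0.316125 = 218.925 / 0.316125 ≈ 692.52669.
Intermediate flow from 1 to 2: z_12 = a_12 · x_2 = 0.15 × 218.925 / 0.316125 = 32.83875 / 0.316125 ≈ 103.879.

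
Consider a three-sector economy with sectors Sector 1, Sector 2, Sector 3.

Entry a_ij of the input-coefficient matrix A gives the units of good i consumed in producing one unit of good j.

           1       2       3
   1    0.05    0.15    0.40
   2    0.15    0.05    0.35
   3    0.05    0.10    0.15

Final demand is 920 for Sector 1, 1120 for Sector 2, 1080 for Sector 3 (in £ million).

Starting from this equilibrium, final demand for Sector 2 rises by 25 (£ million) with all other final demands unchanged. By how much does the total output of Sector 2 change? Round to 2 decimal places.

Δx_2 = 28.65

I − A =
  [   0.95    -0.15    -0.40]
  [  -0.15     0.95    -0.35]
  [  -0.05    -0.10     0.85]
Cofactors of I−A, C_ij = (−1)^(i+j)·(minor ij) (rows/columns in the sector order above):
  C_11 = (0.95)(0.85) − (-0.35)(-0.10) = 0.7725
  C_12 = −[(-0.15)(0.85) − (-0.35)(-0.05)] = 0.1450
  C_13 = (-0.15)(-0.10) − (0.95)(-0.05) = 0.0625
  C_21 = −[(-0.15)(0.85) − (-0.40)(-0.10)] = 0.1675
  C_22 = (0.95)(0.85) − (-0.40)(-0.05) = 0.7875
  C_23 = −[(0.95)(-0.10) − (-0.15)(-0.05)] = 0.1025
  C_31 = (-0.15)(-0.35) − (-0.40)(0.95) = 0.4325
  C_32 = −[(0.95)(-0.35) − (-0.40)(-0.15)] = 0.3925
  C_33 = (0.95)(0.95) − (-0.15)(-0.15) = 0.8800
det(I−A) = Σ_j (I−A)_1j·C_1j = (0.95)(0.7725) + (-0.15)(0.1450) + (-0.40)(0.0625) = 0.687125
adj(I−A) = Cᵀ =
  [ 0.7725   0.1675   0.4325]
  [ 0.1450   0.7875   0.3925]
  [ 0.0625   0.1025   0.8800]
(I − A)⁻¹ = adj(I−A) / det(I−A) ≈
  [   1.1242     0.2438     0.6294]
  [   0.2110     1.1461     0.5712]
  [   0.0910     0.1492     1.2807]
Δx = (I − A)⁻¹ Δd with Δd having +25 in the Sector 2 component and 0 elsewhere.
So Δx_2 = L_22 · (+25), where L_22 = adj(I−A)_22 / det(I−A) = 0.7875 / 0.687125.
Δx_2 = 0.7875 × (+25) / 0.687125 = 19.6875 / 0.687125 ≈ 28.65.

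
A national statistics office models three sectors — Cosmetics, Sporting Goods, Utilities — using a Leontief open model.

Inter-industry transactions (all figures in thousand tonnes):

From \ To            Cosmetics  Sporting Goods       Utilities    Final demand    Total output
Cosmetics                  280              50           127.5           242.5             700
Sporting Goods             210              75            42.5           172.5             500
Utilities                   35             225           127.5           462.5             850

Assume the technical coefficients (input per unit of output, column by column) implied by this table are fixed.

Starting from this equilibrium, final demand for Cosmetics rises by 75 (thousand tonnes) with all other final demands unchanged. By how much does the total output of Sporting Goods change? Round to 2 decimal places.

Δx_2 = 52.53

Technical coefficients a_ij = z_ij / X_j:
  a_11 = 280/700 = 0.40, a_21 = 210/700 = 0.30, a_31 = 35/700 = 0.05
  a_12 = 50/500 = 0.10, a_22 = 75/500 = 0.15, a_32 = 225/500 = 0.45
  a_13 = 127.5/850 = 0.15, a_23 = 42.5/850 = 0.05, a_33 = 127.5/850 = 0.15
I − A =
  [   0.60    -0.10    -0.15]
  [  -0.30     0.85    -0.05]
  [  -0.05    -0.45     0.85]
Cofactors of I−A, C_ij = (−1)^(i+j)·(minor ij) (rows/columns in the sector order above):
  C_11 = (0.85)(0.85) − (-0.05)(-0.45) = 0.7000
  C_12 = −[(-0.30)(0.85) − (-0.05)(-0.05)] = 0.2575
  C_13 = (-0.30)(-0.45) − (0.85)(-0.05) = 0.1775
  C_21 = −[(-0.10)(0.85) − (-0.15)(-0.45)] = 0.1525
  C_22 = (0.60)(0.85) − (-0.15)(-0.05) = 0.5025
  C_23 = −[(0.60)(-0.45) − (-0.10)(-0.05)] = 0.2750
  C_31 = (-0.10)(-0.05) − (-0.15)(0.85) = 0.1325
  C_32 = −[(0.60)(-0.05) − (-0.15)(-0.30)] = 0.0750
  C_33 = (0.60)(0.85) − (-0.10)(-0.30) = 0.4800
det(I−A) = Σ_j (I−A)_1j·C_1j = (0.60)(0.7000) + (-0.10)(0.2575) + (-0.15)(0.1775) = 0.367625
adj(I−A) = Cᵀ =
  [ 0.7000   0.1525   0.1325]
  [ 0.2575   0.5025   0.0750]
  [ 0.1775   0.2750   0.4800]
(I − A)⁻¹ = adj(I−A) / det(I−A) ≈
  [   1.9041     0.4148     0.3604]
  [   0.7004     1.3669     0.2040]
  [   0.4828     0.7480     1.3057]
Δx = (I − A)⁻¹ Δd with Δd having +75 in the Cosmetics component and 0 elsewhere.
So Δx_2 = L_21 · (+75), where L_21 = adj(I−A)_21 / det(I−A) = 0.2575 / 0.367625.
Δx_2 = 0.2575 × (+75) / 0.367625 = 19.3125 / 0.367625 ≈ 52.53.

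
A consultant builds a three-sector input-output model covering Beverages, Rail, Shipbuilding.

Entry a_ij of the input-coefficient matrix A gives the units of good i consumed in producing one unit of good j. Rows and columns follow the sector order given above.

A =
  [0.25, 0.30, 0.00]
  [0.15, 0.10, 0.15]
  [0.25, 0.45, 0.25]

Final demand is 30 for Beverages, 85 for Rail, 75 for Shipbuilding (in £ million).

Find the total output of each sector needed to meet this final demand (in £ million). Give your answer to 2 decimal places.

I − A =
  [   0.75    -0.30     0.00]
  [  -0.15     0.90    -0.15]
  [  -0.25    -0.45     0.75]
Cofactors of I−A, C_ij = (−1)^(i+j)·(minor ij) (rows/columns in the sector order above):
  C_11 = (0.90)(0.75) − (-0.15)(-0.45) = 0.6075
  C_12 = −[(-0.15)(0.75) − (-0.15)(-0.25)] = 0.1500
  C_13 = (-0.15)(-0.45) − (0.90)(-0.25) = 0.2925
  C_21 = −[(-0.30)(0.75) − (0.00)(-0.45)] = 0.2250
  C_22 = (0.75)(0.75) − (0.00)(-0.25) = 0.5625
  C_23 = −[(0.75)(-0.45) − (-0.30)(-0.25)] = 0.4125
  C_31 = (-0.30)(-0.15) − (0.00)(0.90) = 0.0450
  C_32 = −[(0.75)(-0.15) − (0.00)(-0.15)] = 0.1125
  C_33 = (0.75)(0.90) − (-0.30)(-0.15) = 0.6300
det(I−A) = Σ_j (I−A)_1j·C_1j = (0.75)(0.6075) + (-0.30)(0.1500) + (0.00)(0.2925) = 0.410625
adj(I−A) = Cᵀ =
  [ 0.6075   0.2250   0.0450]
  [ 0.1500   0.5625   0.1125]
  [ 0.2925   0.4125   0.6300]
(I − A)⁻¹ = adj(I−A) / det(I−A) ≈
  [   1.4795     0.5479     0.1096]
  [   0.3653     1.3699     0.2740]
  [   0.7123     1.0046     1.5342]
x = (I − A)⁻¹ d = adj(I−A)·d / det(I−A), with det(I−A) = 0.410625:
  x_B = (0.6075·30 + 0.2250·85 + 0.0450·75) / 0.410625 = 40.725 / 0.410625 ≈ 99.18
  x_R = (0.1500·30 + 0.5625·85 + 0.1125·75) / 0.410625 = 60.75 / 0.410625 ≈ 147.95
  x_S = (0.2925·30 + 0.4125·85 + 0.6300·75) / 0.410625 = 91.0875 / 0.410625 ≈ 221.83

x_B = 99.18, x_R = 147.95, x_S = 221.83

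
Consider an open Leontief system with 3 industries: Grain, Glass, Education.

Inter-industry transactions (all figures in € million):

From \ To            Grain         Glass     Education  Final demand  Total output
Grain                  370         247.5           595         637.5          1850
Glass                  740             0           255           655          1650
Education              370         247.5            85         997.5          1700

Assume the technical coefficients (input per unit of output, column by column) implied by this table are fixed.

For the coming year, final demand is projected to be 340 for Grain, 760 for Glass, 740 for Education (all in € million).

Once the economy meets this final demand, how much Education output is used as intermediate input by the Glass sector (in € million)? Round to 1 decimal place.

z_32 = 217.9

Technical coefficients a_ij = z_ij / X_j:
  a_11 = 370/1850 = 0.20, a_21 = 740/1850 = 0.40, a_31 = 370/1850 = 0.20
  a_12 = 247.5/1650 = 0.15, a_22 = 0/1650 = 0.00, a_32 = 247.5/1650 = 0.15
  a_13 = 595/1700 = 0.35, a_23 = 255/1700 = 0.15, a_33 = 85/1700 = 0.05
I − A =
  [   0.80    -0.15    -0.35]
  [  -0.40     1.00    -0.15]
  [  -0.20    -0.15     0.95]
Cofactors of I−A, C_ij = (−1)^(i+j)·(minor ij) (rows/columns in the sector order above):
  C_11 = (1.00)(0.95) − (-0.15)(-0.15) = 0.9275
  C_12 = −[(-0.40)(0.95) − (-0.15)(-0.20)] = 0.4100
  C_13 = (-0.40)(-0.15) − (1.00)(-0.20) = 0.2600
  C_21 = −[(-0.15)(0.95) − (-0.35)(-0.15)] = 0.1950
  C_22 = (0.80)(0.95) − (-0.35)(-0.20) = 0.6900
  C_23 = −[(0.80)(-0.15) − (-0.15)(-0.20)] = 0.1500
  C_31 = (-0.15)(-0.15) − (-0.35)(1.00) = 0.3725
  C_32 = −[(0.80)(-0.15) − (-0.35)(-0.40)] = 0.2600
  C_33 = (0.80)(1.00) − (-0.15)(-0.40) = 0.7400
det(I−A) = Σ_j (I−A)_1j·C_1j = (0.80)(0.9275) + (-0.15)(0.4100) + (-0.35)(0.2600) = 0.5895
adj(I−A) = Cᵀ =
  [ 0.9275   0.1950   0.3725]
  [ 0.4100   0.6900   0.2600]
  [ 0.2600   0.1500   0.7400]
(I − A)⁻¹ = adj(I−A) / det(I−A) ≈
  [   1.5734     0.3308     0.6319]
  [   0.6955     1.1705     0.4411]
  [   0.4411     0.2545     1.2553]
First solve x = (I − A)⁻¹ d = adj(I−A)·d / det(I−A); in particular x_2 = (0.4100·340 + 0.6900·760 + 0.2600·740) / 0.5895 = 856.20 / 0.5895 ≈ 1452.417.
Intermediate flow from 3 to 2: z_32 = a_32 · x_2 = 0.15 × 856.20 / 0.5895 = 128.43 / 0.5895 ≈ 217.9.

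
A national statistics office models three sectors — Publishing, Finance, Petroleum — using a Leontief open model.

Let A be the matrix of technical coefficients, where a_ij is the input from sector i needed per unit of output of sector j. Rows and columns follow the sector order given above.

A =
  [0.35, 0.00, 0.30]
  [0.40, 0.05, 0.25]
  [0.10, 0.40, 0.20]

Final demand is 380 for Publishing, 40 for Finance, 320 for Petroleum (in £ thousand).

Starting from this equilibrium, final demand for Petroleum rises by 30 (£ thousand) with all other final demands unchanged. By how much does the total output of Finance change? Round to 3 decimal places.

I − A =
  [   0.65     0.00    -0.30]
  [  -0.40     0.95    -0.25]
  [  -0.10    -0.40     0.80]
Cofactors of I−A, C_ij = (−1)^(i+j)·(minor ij) (rows/columns in the sector order above):
  C_11 = (0.95)(0.80) − (-0.25)(-0.40) = 0.6600
  C_12 = −[(-0.40)(0.80) − (-0.25)(-0.10)] = 0.3450
  C_13 = (-0.40)(-0.40) − (0.95)(-0.10) = 0.2550
  C_21 = −[(0.00)(0.80) − (-0.30)(-0.40)] = 0.1200
  C_22 = (0.65)(0.80) − (-0.30)(-0.10) = 0.4900
  C_23 = −[(0.65)(-0.40) − (0.00)(-0.10)] = 0.2600
  C_31 = (0.00)(-0.25) − (-0.30)(0.95) = 0.2850
  C_32 = −[(0.65)(-0.25) − (-0.30)(-0.40)] = 0.2825
  C_33 = (0.65)(0.95) − (0.00)(-0.40) = 0.6175
det(I−A) = Σ_j (I−A)_1j·C_1j = (0.65)(0.6600) + (0.00)(0.3450) + (-0.30)(0.2550) = 0.3525
adj(I−A) = Cᵀ =
  [ 0.6600   0.1200   0.2850]
  [ 0.3450   0.4900   0.2825]
  [ 0.2550   0.2600   0.6175]
(I − A)⁻¹ = adj(I−A) / det(I−A) ≈
  [   1.8723     0.3404     0.8085]
  [   0.9787     1.3901     0.8014]
  [   0.7234     0.7376     1.7518]
Δx = (I − A)⁻¹ Δd with Δd having +30 in the Petroleum component and 0 elsewhere.
So Δx_2 = L_23 · (+30), where L_23 = adj(I−A)_23 / det(I−A) = 0.2825 / 0.3525.
Δx_2 = 0.2825 × (+30) / 0.3525 = 8.475 / 0.3525 ≈ 24.043.

Δx_2 = 24.043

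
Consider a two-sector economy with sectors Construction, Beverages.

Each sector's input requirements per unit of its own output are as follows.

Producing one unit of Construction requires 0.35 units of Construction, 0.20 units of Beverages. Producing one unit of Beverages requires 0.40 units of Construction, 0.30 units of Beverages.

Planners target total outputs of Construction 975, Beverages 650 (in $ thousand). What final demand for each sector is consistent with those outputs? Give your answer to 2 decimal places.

d_1 = 373.75, d_2 = 260.00

I − A =
  [   0.65    -0.40]
  [  -0.20     0.70]
d = (I − A) x:
  d_1 = (+0.65)·975 + (-0.40)·650 = 373.75
  d_2 = (-0.20)·975 + (+0.70)·650 = 260.00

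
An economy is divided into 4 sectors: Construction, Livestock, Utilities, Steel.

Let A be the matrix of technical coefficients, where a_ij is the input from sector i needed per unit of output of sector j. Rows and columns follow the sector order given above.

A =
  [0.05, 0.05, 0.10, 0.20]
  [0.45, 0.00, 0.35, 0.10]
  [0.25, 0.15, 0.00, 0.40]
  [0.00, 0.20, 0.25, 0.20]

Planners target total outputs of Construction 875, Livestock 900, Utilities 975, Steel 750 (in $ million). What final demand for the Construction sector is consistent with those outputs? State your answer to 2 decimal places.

d_C = 538.75

I − A =
  [   0.95    -0.05    -0.10    -0.20]
  [  -0.45     1.00    -0.35    -0.10]
  [  -0.25    -0.15     1.00    -0.40]
  [   0.00    -0.20    -0.25     0.80]
d = (I − A) x:
  d_C = (+0.95)·875 + (-0.05)·900 + (-0.10)·975 + (-0.20)·750 = 538.75
  d_L = (-0.45)·875 + (+1.00)·900 + (-0.35)·975 + (-0.10)·750 = 90.00
  d_U = (-0.25)·875 + (-0.15)·900 + (+1.00)·975 + (-0.40)·750 = 321.25
  d_S = (+0.00)·875 + (-0.20)·900 + (-0.25)·975 + (+0.80)·750 = 176.25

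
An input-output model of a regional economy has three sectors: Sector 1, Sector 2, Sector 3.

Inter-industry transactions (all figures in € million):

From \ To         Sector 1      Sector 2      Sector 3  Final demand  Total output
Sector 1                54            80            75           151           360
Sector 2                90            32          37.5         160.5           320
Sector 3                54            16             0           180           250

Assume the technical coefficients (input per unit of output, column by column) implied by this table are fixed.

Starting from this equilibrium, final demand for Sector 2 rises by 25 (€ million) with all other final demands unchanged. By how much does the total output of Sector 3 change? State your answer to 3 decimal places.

Δx_3 = 3.095

Technical coefficients a_ij = z_ij / X_j:
  a_11 = 54/360 = 0.15, a_21 = 90/360 = 0.25, a_31 = 54/360 = 0.15
  a_12 = 80/320 = 0.25, a_22 = 32/320 = 0.10, a_32 = 16/320 = 0.05
  a_13 = 75/250 = 0.30, a_23 = 37.5/250 = 0.15, a_33 = 0/250 = 0.00
I − A =
  [   0.85    -0.25    -0.30]
  [  -0.25     0.90    -0.15]
  [  -0.15    -0.05     1.00]
Cofactors of I−A, C_ij = (−1)^(i+j)·(minor ij) (rows/columns in the sector order above):
  C_11 = (0.90)(1.00) − (-0.15)(-0.05) = 0.8925
  C_12 = −[(-0.25)(1.00) − (-0.15)(-0.15)] = 0.2725
  C_13 = (-0.25)(-0.05) − (0.90)(-0.15) = 0.1475
  C_21 = −[(-0.25)(1.00) − (-0.30)(-0.05)] = 0.2650
  C_22 = (0.85)(1.00) − (-0.30)(-0.15) = 0.8050
  C_23 = −[(0.85)(-0.05) − (-0.25)(-0.15)] = 0.0800
  C_31 = (-0.25)(-0.15) − (-0.30)(0.90) = 0.3075
  C_32 = −[(0.85)(-0.15) − (-0.30)(-0.25)] = 0.2025
  C_33 = (0.85)(0.90) − (-0.25)(-0.25) = 0.7025
det(I−A) = Σ_j (I−A)_1j·C_1j = (0.85)(0.8925) + (-0.25)(0.2725) + (-0.30)(0.1475) = 0.64625
adj(I−A) = Cᵀ =
  [ 0.8925   0.2650   0.3075]
  [ 0.2725   0.8050   0.2025]
  [ 0.1475   0.0800   0.7025]
(I − A)⁻¹ = adj(I−A) / det(I−A) ≈
  [   1.3810     0.4101     0.4758]
  [   0.4217     1.2456     0.3133]
  [   0.2282     0.1238     1.0870]
Δx = (I − A)⁻¹ Δd with Δd having +25 in the Sector 2 component and 0 elsewhere.
So Δx_3 = L_32 · (+25), where L_32 = adj(I−A)_32 / det(I−A) = 0.0800 / 0.64625.
Δx_3 = 0.0800 × (+25) / 0.64625 = 2.00 / 0.64625 ≈ 3.095.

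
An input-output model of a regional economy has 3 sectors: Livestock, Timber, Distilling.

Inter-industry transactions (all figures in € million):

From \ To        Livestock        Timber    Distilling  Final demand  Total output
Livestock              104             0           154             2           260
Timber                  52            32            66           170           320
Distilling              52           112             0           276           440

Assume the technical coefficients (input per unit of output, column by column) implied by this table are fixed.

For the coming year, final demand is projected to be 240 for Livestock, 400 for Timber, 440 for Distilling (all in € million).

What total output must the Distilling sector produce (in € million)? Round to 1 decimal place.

x_3 = 906.4

Technical coefficients a_ij = z_ij / X_j:
  a_11 = 104/260 = 0.40, a_21 = 52/260 = 0.20, a_31 = 52/260 = 0.20
  a_12 = 0/320 = 0.00, a_22 = 32/320 = 0.10, a_32 = 112/320 = 0.35
  a_13 = 154/440 = 0.35, a_23 = 66/440 = 0.15, a_33 = 0/440 = 0.00
I − A =
  [   0.60     0.00    -0.35]
  [  -0.20     0.90    -0.15]
  [  -0.20    -0.35     1.00]
Cofactors of I−A, C_ij = (−1)^(i+j)·(minor ij) (rows/columns in the sector order above):
  C_11 = (0.90)(1.00) − (-0.15)(-0.35) = 0.8475
  C_12 = −[(-0.20)(1.00) − (-0.15)(-0.20)] = 0.2300
  C_13 = (-0.20)(-0.35) − (0.90)(-0.20) = 0.2500
  C_21 = −[(0.00)(1.00) − (-0.35)(-0.35)] = 0.1225
  C_22 = (0.60)(1.00) − (-0.35)(-0.20) = 0.5300
  C_23 = −[(0.60)(-0.35) − (0.00)(-0.20)] = 0.2100
  C_31 = (0.00)(-0.15) − (-0.35)(0.90) = 0.3150
  C_32 = −[(0.60)(-0.15) − (-0.35)(-0.20)] = 0.1600
  C_33 = (0.60)(0.90) − (0.00)(-0.20) = 0.5400
det(I−A) = Σ_j (I−A)_1j·C_1j = (0.60)(0.8475) + (0.00)(0.2300) + (-0.35)(0.2500) = 0.4210
adj(I−A) = Cᵀ =
  [ 0.8475   0.1225   0.3150]
  [ 0.2300   0.5300   0.1600]
  [ 0.2500   0.2100   0.5400]
(I − A)⁻¹ = adj(I−A) / det(I−A) ≈
  [   2.0131     0.2910     0.7482]
  [   0.5463     1.2589     0.3800]
  [   0.5938     0.4988     1.2827]
x = (I − A)⁻¹ d = adj(I−A)·d / det(I−A), with det(I−A) = 0.4210:
  x_1 = (0.8475·240 + 0.1225·400 + 0.3150·440) / 0.4210 = 391.00 / 0.4210 ≈ 928.7
  x_2 = (0.2300·240 + 0.5300·400 + 0.1600·440) / 0.4210 = 337.60 / 0.4210 ≈ 801.9
  x_3 = (0.2500·240 + 0.2100·400 + 0.5400·440) / 0.4210 = 381.60 / 0.4210 ≈ 906.4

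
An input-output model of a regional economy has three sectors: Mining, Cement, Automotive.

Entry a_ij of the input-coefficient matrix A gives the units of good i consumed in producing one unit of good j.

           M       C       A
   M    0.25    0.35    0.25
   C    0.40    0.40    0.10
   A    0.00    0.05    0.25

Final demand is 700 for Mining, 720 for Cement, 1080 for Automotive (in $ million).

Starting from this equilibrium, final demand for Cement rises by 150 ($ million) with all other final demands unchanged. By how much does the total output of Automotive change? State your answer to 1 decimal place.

Δx_A = 25.1

I − A =
  [   0.75    -0.35    -0.25]
  [  -0.40     0.60    -0.10]
  [   0.00    -0.05     0.75]
Cofactors of I−A, C_ij = (−1)^(i+j)·(minor ij) (rows/columns in the sector order above):
  C_11 = (0.60)(0.75) − (-0.10)(-0.05) = 0.4450
  C_12 = −[(-0.40)(0.75) − (-0.10)(0.00)] = 0.3000
  C_13 = (-0.40)(-0.05) − (0.60)(0.00) = 0.0200
  C_21 = −[(-0.35)(0.75) − (-0.25)(-0.05)] = 0.2750
  C_22 = (0.75)(0.75) − (-0.25)(0.00) = 0.5625
  C_23 = −[(0.75)(-0.05) − (-0.35)(0.00)] = 0.0375
  C_31 = (-0.35)(-0.10) − (-0.25)(0.60) = 0.1850
  C_32 = −[(0.75)(-0.10) − (-0.25)(-0.40)] = 0.1750
  C_33 = (0.75)(0.60) − (-0.35)(-0.40) = 0.3100
det(I−A) = Σ_j (I−A)_1j·C_1j = (0.75)(0.4450) + (-0.35)(0.3000) + (-0.25)(0.0200) = 0.22375
adj(I−A) = Cᵀ =
  [ 0.4450   0.2750   0.1850]
  [ 0.3000   0.5625   0.1750]
  [ 0.0200   0.0375   0.3100]
(I − A)⁻¹ = adj(I−A) / det(I−A) ≈
  [   1.9888     1.2291     0.8268]
  [   1.3408     2.5140     0.7821]
  [   0.0894     0.1676     1.3855]
Δx = (I − A)⁻¹ Δd with Δd having +150 in the Cement component and 0 elsewhere.
So Δx_A = L_AC · (+150), where L_AC = adj(I−A)_AC / det(I−A) = 0.0375 / 0.22375.
Δx_A = 0.0375 × (+150) / 0.22375 = 5.625 / 0.22375 ≈ 25.1.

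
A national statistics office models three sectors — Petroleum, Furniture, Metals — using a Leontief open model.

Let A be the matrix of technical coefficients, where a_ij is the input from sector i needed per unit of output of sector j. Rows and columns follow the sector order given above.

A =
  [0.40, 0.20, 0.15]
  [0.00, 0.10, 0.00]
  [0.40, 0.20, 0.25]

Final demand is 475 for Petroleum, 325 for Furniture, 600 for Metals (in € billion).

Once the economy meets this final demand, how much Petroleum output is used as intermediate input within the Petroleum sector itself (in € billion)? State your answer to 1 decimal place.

I − A =
  [   0.60    -0.20    -0.15]
  [   0.00     0.90     0.00]
  [  -0.40    -0.20     0.75]
Cofactors of I−A, C_ij = (−1)^(i+j)·(minor ij) (rows/columns in the sector order above):
  C_11 = (0.90)(0.75) − (0.00)(-0.20) = 0.6750
  C_12 = −[(0.00)(0.75) − (0.00)(-0.40)] = 0.0000
  C_13 = (0.00)(-0.20) − (0.90)(-0.40) = 0.3600
  C_21 = −[(-0.20)(0.75) − (-0.15)(-0.20)] = 0.1800
  C_22 = (0.60)(0.75) − (-0.15)(-0.40) = 0.3900
  C_23 = −[(0.60)(-0.20) − (-0.20)(-0.40)] = 0.2000
  C_31 = (-0.20)(0.00) − (-0.15)(0.90) = 0.1350
  C_32 = −[(0.60)(0.00) − (-0.15)(0.00)] = 0.0000
  C_33 = (0.60)(0.90) − (-0.20)(0.00) = 0.5400
det(I−A) = Σ_j (I−A)_1j·C_1j = (0.60)(0.6750) + (-0.20)(0.0000) + (-0.15)(0.3600) = 0.3510
adj(I−A) = Cᵀ =
  [ 0.6750   0.1800   0.1350]
  [ 0.0000   0.3900   0.0000]
  [ 0.3600   0.2000   0.5400]
(I − A)⁻¹ = adj(I−A) / det(I−A) ≈
  [   1.9231     0.5128     0.3846]
  [   0.0000     1.1111     0.0000]
  [   1.0256     0.5698     1.5385]
First solve x = (I − A)⁻¹ d = adj(I−A)·d / det(I−A); in particular x_P = (0.6750·475 + 0.1800·325 + 0.1350·600) / 0.3510 = 460.125 / 0.3510 ≈ 1310.897.
Intermediate flow from P to P: z_PP = a_PP · x_P = 0.40 × 460.125 / 0.3510 = 184.05 / 0.3510 ≈ 524.4.

z_PP = 524.4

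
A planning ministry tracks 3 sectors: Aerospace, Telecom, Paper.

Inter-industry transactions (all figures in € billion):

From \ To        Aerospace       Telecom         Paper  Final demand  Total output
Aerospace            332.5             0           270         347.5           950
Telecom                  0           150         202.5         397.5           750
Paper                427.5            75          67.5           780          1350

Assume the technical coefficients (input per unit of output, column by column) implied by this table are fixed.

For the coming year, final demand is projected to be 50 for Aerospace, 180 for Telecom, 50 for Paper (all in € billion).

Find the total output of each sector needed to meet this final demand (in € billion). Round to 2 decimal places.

Technical coefficients a_ij = z_ij / X_j:
  a_AA = 332.5/950 = 0.35, a_TA = 0/950 = 0.00, a_PA = 427.5/950 = 0.45
  a_AT = 0/750 = 0.00, a_TT = 150/750 = 0.20, a_PT = 75/750 = 0.10
  a_AP = 270/1350 = 0.20, a_TP = 202.5/1350 = 0.15, a_PP = 67.5/1350 = 0.05
I − A =
  [   0.65     0.00    -0.20]
  [   0.00     0.80    -0.15]
  [  -0.45    -0.10     0.95]
Cofactors of I−A, C_ij = (−1)^(i+j)·(minor ij) (rows/columns in the sector order above):
  C_11 = (0.80)(0.95) − (-0.15)(-0.10) = 0.7450
  C_12 = −[(0.00)(0.95) − (-0.15)(-0.45)] = 0.0675
  C_13 = (0.00)(-0.10) − (0.80)(-0.45) = 0.3600
  C_21 = −[(0.00)(0.95) − (-0.20)(-0.10)] = 0.0200
  C_22 = (0.65)(0.95) − (-0.20)(-0.45) = 0.5275
  C_23 = −[(0.65)(-0.10) − (0.00)(-0.45)] = 0.0650
  C_31 = (0.00)(-0.15) − (-0.20)(0.80) = 0.1600
  C_32 = −[(0.65)(-0.15) − (-0.20)(0.00)] = 0.0975
  C_33 = (0.65)(0.80) − (0.00)(0.00) = 0.5200
det(I−A) = Σ_j (I−A)_1j·C_1j = (0.65)(0.7450) + (0.00)(0.0675) + (-0.20)(0.3600) = 0.41225
adj(I−A) = Cᵀ =
  [ 0.7450   0.0200   0.1600]
  [ 0.0675   0.5275   0.0975]
  [ 0.3600   0.0650   0.5200]
(I − A)⁻¹ = adj(I−A) / det(I−A) ≈
  [   1.8072     0.0485     0.3881]
  [   0.1637     1.2796     0.2365]
  [   0.8733     0.1577     1.2614]
x = (I − A)⁻¹ d = adj(I−A)·d / det(I−A), with det(I−A) = 0.41225:
  x_A = (0.7450·50 + 0.0200·180 + 0.1600·50) / 0.41225 = 48.85 / 0.41225 ≈ 118.50
  x_T = (0.0675·50 + 0.5275·180 + 0.0975·50) / 0.41225 = 103.20 / 0.41225 ≈ 250.33
  x_P = (0.3600·50 + 0.0650·180 + 0.5200·50) / 0.41225 = 55.70 / 0.41225 ≈ 135.11

x_A = 118.50, x_T = 250.33, x_P = 135.11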